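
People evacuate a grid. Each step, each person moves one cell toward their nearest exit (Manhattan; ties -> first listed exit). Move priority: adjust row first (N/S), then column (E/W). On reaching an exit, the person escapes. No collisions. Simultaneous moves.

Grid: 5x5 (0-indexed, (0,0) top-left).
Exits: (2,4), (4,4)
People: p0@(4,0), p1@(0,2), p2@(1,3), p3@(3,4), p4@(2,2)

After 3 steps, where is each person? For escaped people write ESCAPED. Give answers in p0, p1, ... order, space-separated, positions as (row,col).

Step 1: p0:(4,0)->(4,1) | p1:(0,2)->(1,2) | p2:(1,3)->(2,3) | p3:(3,4)->(2,4)->EXIT | p4:(2,2)->(2,3)
Step 2: p0:(4,1)->(4,2) | p1:(1,2)->(2,2) | p2:(2,3)->(2,4)->EXIT | p3:escaped | p4:(2,3)->(2,4)->EXIT
Step 3: p0:(4,2)->(4,3) | p1:(2,2)->(2,3) | p2:escaped | p3:escaped | p4:escaped

(4,3) (2,3) ESCAPED ESCAPED ESCAPED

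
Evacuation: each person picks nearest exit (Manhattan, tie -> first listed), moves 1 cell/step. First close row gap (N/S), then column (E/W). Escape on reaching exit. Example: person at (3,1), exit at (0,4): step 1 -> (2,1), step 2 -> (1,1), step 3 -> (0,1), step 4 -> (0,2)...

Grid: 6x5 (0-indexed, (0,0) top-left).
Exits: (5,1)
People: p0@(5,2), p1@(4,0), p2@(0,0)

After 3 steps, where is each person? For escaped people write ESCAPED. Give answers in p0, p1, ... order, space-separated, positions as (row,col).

Step 1: p0:(5,2)->(5,1)->EXIT | p1:(4,0)->(5,0) | p2:(0,0)->(1,0)
Step 2: p0:escaped | p1:(5,0)->(5,1)->EXIT | p2:(1,0)->(2,0)
Step 3: p0:escaped | p1:escaped | p2:(2,0)->(3,0)

ESCAPED ESCAPED (3,0)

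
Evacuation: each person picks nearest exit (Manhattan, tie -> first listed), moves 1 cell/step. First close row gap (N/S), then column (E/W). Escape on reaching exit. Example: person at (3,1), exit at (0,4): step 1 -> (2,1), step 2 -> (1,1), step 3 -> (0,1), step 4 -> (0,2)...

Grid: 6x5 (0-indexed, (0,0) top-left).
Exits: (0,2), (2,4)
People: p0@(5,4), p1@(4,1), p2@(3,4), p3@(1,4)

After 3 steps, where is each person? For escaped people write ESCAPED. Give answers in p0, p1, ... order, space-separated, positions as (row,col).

Step 1: p0:(5,4)->(4,4) | p1:(4,1)->(3,1) | p2:(3,4)->(2,4)->EXIT | p3:(1,4)->(2,4)->EXIT
Step 2: p0:(4,4)->(3,4) | p1:(3,1)->(2,1) | p2:escaped | p3:escaped
Step 3: p0:(3,4)->(2,4)->EXIT | p1:(2,1)->(1,1) | p2:escaped | p3:escaped

ESCAPED (1,1) ESCAPED ESCAPED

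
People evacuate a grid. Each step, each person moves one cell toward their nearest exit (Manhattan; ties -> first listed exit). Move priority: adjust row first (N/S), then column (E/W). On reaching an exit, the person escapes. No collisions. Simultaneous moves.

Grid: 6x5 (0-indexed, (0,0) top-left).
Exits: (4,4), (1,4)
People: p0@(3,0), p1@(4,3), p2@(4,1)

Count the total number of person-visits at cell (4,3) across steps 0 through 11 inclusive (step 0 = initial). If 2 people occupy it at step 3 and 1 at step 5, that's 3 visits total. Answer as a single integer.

Step 0: p0@(3,0) p1@(4,3) p2@(4,1) -> at (4,3): 1 [p1], cum=1
Step 1: p0@(4,0) p1@ESC p2@(4,2) -> at (4,3): 0 [-], cum=1
Step 2: p0@(4,1) p1@ESC p2@(4,3) -> at (4,3): 1 [p2], cum=2
Step 3: p0@(4,2) p1@ESC p2@ESC -> at (4,3): 0 [-], cum=2
Step 4: p0@(4,3) p1@ESC p2@ESC -> at (4,3): 1 [p0], cum=3
Step 5: p0@ESC p1@ESC p2@ESC -> at (4,3): 0 [-], cum=3
Total visits = 3

Answer: 3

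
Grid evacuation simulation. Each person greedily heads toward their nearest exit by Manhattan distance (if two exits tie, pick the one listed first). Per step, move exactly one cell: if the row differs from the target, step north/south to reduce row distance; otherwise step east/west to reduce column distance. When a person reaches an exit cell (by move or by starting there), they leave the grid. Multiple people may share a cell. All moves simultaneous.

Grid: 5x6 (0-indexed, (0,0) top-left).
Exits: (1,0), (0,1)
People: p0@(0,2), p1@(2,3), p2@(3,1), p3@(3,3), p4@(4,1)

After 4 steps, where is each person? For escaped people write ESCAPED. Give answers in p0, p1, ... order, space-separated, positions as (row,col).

Step 1: p0:(0,2)->(0,1)->EXIT | p1:(2,3)->(1,3) | p2:(3,1)->(2,1) | p3:(3,3)->(2,3) | p4:(4,1)->(3,1)
Step 2: p0:escaped | p1:(1,3)->(1,2) | p2:(2,1)->(1,1) | p3:(2,3)->(1,3) | p4:(3,1)->(2,1)
Step 3: p0:escaped | p1:(1,2)->(1,1) | p2:(1,1)->(1,0)->EXIT | p3:(1,3)->(1,2) | p4:(2,1)->(1,1)
Step 4: p0:escaped | p1:(1,1)->(1,0)->EXIT | p2:escaped | p3:(1,2)->(1,1) | p4:(1,1)->(1,0)->EXIT

ESCAPED ESCAPED ESCAPED (1,1) ESCAPED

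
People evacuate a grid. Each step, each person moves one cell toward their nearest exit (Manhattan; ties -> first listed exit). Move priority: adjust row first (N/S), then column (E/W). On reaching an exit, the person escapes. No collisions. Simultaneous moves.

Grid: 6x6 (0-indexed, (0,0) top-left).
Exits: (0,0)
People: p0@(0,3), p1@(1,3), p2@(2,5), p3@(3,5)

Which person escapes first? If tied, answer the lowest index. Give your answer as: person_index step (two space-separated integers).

Step 1: p0:(0,3)->(0,2) | p1:(1,3)->(0,3) | p2:(2,5)->(1,5) | p3:(3,5)->(2,5)
Step 2: p0:(0,2)->(0,1) | p1:(0,3)->(0,2) | p2:(1,5)->(0,5) | p3:(2,5)->(1,5)
Step 3: p0:(0,1)->(0,0)->EXIT | p1:(0,2)->(0,1) | p2:(0,5)->(0,4) | p3:(1,5)->(0,5)
Step 4: p0:escaped | p1:(0,1)->(0,0)->EXIT | p2:(0,4)->(0,3) | p3:(0,5)->(0,4)
Step 5: p0:escaped | p1:escaped | p2:(0,3)->(0,2) | p3:(0,4)->(0,3)
Step 6: p0:escaped | p1:escaped | p2:(0,2)->(0,1) | p3:(0,3)->(0,2)
Step 7: p0:escaped | p1:escaped | p2:(0,1)->(0,0)->EXIT | p3:(0,2)->(0,1)
Step 8: p0:escaped | p1:escaped | p2:escaped | p3:(0,1)->(0,0)->EXIT
Exit steps: [3, 4, 7, 8]
First to escape: p0 at step 3

Answer: 0 3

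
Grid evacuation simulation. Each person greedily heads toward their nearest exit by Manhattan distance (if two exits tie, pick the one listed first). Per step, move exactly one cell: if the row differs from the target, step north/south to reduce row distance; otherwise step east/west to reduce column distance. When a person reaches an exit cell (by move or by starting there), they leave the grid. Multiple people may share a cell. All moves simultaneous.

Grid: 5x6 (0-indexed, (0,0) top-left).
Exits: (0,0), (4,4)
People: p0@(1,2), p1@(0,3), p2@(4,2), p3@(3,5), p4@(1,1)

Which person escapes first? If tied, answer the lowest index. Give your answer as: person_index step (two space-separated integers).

Answer: 2 2

Derivation:
Step 1: p0:(1,2)->(0,2) | p1:(0,3)->(0,2) | p2:(4,2)->(4,3) | p3:(3,5)->(4,5) | p4:(1,1)->(0,1)
Step 2: p0:(0,2)->(0,1) | p1:(0,2)->(0,1) | p2:(4,3)->(4,4)->EXIT | p3:(4,5)->(4,4)->EXIT | p4:(0,1)->(0,0)->EXIT
Step 3: p0:(0,1)->(0,0)->EXIT | p1:(0,1)->(0,0)->EXIT | p2:escaped | p3:escaped | p4:escaped
Exit steps: [3, 3, 2, 2, 2]
First to escape: p2 at step 2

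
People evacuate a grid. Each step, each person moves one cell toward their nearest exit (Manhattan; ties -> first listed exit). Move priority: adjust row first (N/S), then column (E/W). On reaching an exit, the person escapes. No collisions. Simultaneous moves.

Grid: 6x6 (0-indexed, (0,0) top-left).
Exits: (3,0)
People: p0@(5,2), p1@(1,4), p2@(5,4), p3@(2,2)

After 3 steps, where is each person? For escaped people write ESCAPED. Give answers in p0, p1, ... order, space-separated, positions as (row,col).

Step 1: p0:(5,2)->(4,2) | p1:(1,4)->(2,4) | p2:(5,4)->(4,4) | p3:(2,2)->(3,2)
Step 2: p0:(4,2)->(3,2) | p1:(2,4)->(3,4) | p2:(4,4)->(3,4) | p3:(3,2)->(3,1)
Step 3: p0:(3,2)->(3,1) | p1:(3,4)->(3,3) | p2:(3,4)->(3,3) | p3:(3,1)->(3,0)->EXIT

(3,1) (3,3) (3,3) ESCAPED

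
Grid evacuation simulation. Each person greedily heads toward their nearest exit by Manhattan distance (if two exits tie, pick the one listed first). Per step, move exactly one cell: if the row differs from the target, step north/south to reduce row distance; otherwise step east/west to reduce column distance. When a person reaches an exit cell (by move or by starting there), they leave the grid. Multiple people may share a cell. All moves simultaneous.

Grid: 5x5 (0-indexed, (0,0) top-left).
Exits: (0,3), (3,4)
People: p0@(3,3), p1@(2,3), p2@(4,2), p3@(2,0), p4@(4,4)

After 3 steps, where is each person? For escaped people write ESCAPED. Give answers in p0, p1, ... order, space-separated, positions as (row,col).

Step 1: p0:(3,3)->(3,4)->EXIT | p1:(2,3)->(1,3) | p2:(4,2)->(3,2) | p3:(2,0)->(1,0) | p4:(4,4)->(3,4)->EXIT
Step 2: p0:escaped | p1:(1,3)->(0,3)->EXIT | p2:(3,2)->(3,3) | p3:(1,0)->(0,0) | p4:escaped
Step 3: p0:escaped | p1:escaped | p2:(3,3)->(3,4)->EXIT | p3:(0,0)->(0,1) | p4:escaped

ESCAPED ESCAPED ESCAPED (0,1) ESCAPED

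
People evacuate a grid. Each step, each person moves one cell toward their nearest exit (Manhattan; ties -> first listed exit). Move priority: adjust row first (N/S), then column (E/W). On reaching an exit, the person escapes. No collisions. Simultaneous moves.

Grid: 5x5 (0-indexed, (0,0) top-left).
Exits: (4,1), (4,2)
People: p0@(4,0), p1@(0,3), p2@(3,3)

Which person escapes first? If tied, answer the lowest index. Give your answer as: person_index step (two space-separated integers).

Step 1: p0:(4,0)->(4,1)->EXIT | p1:(0,3)->(1,3) | p2:(3,3)->(4,3)
Step 2: p0:escaped | p1:(1,3)->(2,3) | p2:(4,3)->(4,2)->EXIT
Step 3: p0:escaped | p1:(2,3)->(3,3) | p2:escaped
Step 4: p0:escaped | p1:(3,3)->(4,3) | p2:escaped
Step 5: p0:escaped | p1:(4,3)->(4,2)->EXIT | p2:escaped
Exit steps: [1, 5, 2]
First to escape: p0 at step 1

Answer: 0 1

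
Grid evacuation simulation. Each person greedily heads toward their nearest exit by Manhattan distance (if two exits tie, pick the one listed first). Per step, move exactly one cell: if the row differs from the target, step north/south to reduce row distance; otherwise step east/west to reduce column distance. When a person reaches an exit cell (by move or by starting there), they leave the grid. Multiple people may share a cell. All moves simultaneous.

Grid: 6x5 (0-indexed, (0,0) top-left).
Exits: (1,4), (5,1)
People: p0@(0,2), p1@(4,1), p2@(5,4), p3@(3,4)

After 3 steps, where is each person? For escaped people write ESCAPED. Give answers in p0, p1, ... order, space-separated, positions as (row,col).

Step 1: p0:(0,2)->(1,2) | p1:(4,1)->(5,1)->EXIT | p2:(5,4)->(5,3) | p3:(3,4)->(2,4)
Step 2: p0:(1,2)->(1,3) | p1:escaped | p2:(5,3)->(5,2) | p3:(2,4)->(1,4)->EXIT
Step 3: p0:(1,3)->(1,4)->EXIT | p1:escaped | p2:(5,2)->(5,1)->EXIT | p3:escaped

ESCAPED ESCAPED ESCAPED ESCAPED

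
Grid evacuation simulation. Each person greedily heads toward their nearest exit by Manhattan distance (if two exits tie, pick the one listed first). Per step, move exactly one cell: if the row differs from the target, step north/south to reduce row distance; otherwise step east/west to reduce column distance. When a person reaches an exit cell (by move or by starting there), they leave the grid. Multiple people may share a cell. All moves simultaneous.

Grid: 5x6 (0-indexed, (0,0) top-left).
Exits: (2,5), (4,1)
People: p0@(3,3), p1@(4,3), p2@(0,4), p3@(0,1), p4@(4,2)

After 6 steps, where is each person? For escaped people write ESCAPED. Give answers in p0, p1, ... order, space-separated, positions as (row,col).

Step 1: p0:(3,3)->(2,3) | p1:(4,3)->(4,2) | p2:(0,4)->(1,4) | p3:(0,1)->(1,1) | p4:(4,2)->(4,1)->EXIT
Step 2: p0:(2,3)->(2,4) | p1:(4,2)->(4,1)->EXIT | p2:(1,4)->(2,4) | p3:(1,1)->(2,1) | p4:escaped
Step 3: p0:(2,4)->(2,5)->EXIT | p1:escaped | p2:(2,4)->(2,5)->EXIT | p3:(2,1)->(3,1) | p4:escaped
Step 4: p0:escaped | p1:escaped | p2:escaped | p3:(3,1)->(4,1)->EXIT | p4:escaped

ESCAPED ESCAPED ESCAPED ESCAPED ESCAPED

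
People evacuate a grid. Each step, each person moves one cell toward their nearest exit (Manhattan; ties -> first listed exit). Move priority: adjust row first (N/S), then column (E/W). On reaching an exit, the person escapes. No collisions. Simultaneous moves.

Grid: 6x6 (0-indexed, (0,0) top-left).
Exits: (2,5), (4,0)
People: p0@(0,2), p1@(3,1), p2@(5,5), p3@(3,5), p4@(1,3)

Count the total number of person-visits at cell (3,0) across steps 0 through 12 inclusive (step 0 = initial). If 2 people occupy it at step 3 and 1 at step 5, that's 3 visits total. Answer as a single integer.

Step 0: p0@(0,2) p1@(3,1) p2@(5,5) p3@(3,5) p4@(1,3) -> at (3,0): 0 [-], cum=0
Step 1: p0@(1,2) p1@(4,1) p2@(4,5) p3@ESC p4@(2,3) -> at (3,0): 0 [-], cum=0
Step 2: p0@(2,2) p1@ESC p2@(3,5) p3@ESC p4@(2,4) -> at (3,0): 0 [-], cum=0
Step 3: p0@(2,3) p1@ESC p2@ESC p3@ESC p4@ESC -> at (3,0): 0 [-], cum=0
Step 4: p0@(2,4) p1@ESC p2@ESC p3@ESC p4@ESC -> at (3,0): 0 [-], cum=0
Step 5: p0@ESC p1@ESC p2@ESC p3@ESC p4@ESC -> at (3,0): 0 [-], cum=0
Total visits = 0

Answer: 0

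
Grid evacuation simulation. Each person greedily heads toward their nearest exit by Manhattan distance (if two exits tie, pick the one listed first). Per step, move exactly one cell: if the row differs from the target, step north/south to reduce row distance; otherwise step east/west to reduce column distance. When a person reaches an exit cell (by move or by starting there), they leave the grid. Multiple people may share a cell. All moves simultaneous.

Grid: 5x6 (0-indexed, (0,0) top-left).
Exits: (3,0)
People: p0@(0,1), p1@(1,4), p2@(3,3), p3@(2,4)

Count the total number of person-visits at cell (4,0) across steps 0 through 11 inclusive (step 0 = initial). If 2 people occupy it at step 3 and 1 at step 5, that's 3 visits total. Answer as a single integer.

Step 0: p0@(0,1) p1@(1,4) p2@(3,3) p3@(2,4) -> at (4,0): 0 [-], cum=0
Step 1: p0@(1,1) p1@(2,4) p2@(3,2) p3@(3,4) -> at (4,0): 0 [-], cum=0
Step 2: p0@(2,1) p1@(3,4) p2@(3,1) p3@(3,3) -> at (4,0): 0 [-], cum=0
Step 3: p0@(3,1) p1@(3,3) p2@ESC p3@(3,2) -> at (4,0): 0 [-], cum=0
Step 4: p0@ESC p1@(3,2) p2@ESC p3@(3,1) -> at (4,0): 0 [-], cum=0
Step 5: p0@ESC p1@(3,1) p2@ESC p3@ESC -> at (4,0): 0 [-], cum=0
Step 6: p0@ESC p1@ESC p2@ESC p3@ESC -> at (4,0): 0 [-], cum=0
Total visits = 0

Answer: 0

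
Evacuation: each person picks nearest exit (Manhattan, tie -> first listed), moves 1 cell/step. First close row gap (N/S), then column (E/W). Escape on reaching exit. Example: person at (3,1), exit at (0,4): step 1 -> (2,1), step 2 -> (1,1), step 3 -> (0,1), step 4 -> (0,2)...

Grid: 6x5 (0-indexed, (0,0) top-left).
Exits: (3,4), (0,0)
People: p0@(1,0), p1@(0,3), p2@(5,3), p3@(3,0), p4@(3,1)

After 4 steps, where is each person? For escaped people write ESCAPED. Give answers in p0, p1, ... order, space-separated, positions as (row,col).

Step 1: p0:(1,0)->(0,0)->EXIT | p1:(0,3)->(0,2) | p2:(5,3)->(4,3) | p3:(3,0)->(2,0) | p4:(3,1)->(3,2)
Step 2: p0:escaped | p1:(0,2)->(0,1) | p2:(4,3)->(3,3) | p3:(2,0)->(1,0) | p4:(3,2)->(3,3)
Step 3: p0:escaped | p1:(0,1)->(0,0)->EXIT | p2:(3,3)->(3,4)->EXIT | p3:(1,0)->(0,0)->EXIT | p4:(3,3)->(3,4)->EXIT

ESCAPED ESCAPED ESCAPED ESCAPED ESCAPED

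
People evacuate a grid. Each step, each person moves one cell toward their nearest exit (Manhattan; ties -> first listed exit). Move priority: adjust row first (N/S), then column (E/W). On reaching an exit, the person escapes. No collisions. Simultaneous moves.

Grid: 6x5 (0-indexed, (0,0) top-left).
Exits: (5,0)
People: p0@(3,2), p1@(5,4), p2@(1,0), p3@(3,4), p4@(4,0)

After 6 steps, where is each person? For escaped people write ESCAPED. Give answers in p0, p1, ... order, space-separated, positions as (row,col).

Step 1: p0:(3,2)->(4,2) | p1:(5,4)->(5,3) | p2:(1,0)->(2,0) | p3:(3,4)->(4,4) | p4:(4,0)->(5,0)->EXIT
Step 2: p0:(4,2)->(5,2) | p1:(5,3)->(5,2) | p2:(2,0)->(3,0) | p3:(4,4)->(5,4) | p4:escaped
Step 3: p0:(5,2)->(5,1) | p1:(5,2)->(5,1) | p2:(3,0)->(4,0) | p3:(5,4)->(5,3) | p4:escaped
Step 4: p0:(5,1)->(5,0)->EXIT | p1:(5,1)->(5,0)->EXIT | p2:(4,0)->(5,0)->EXIT | p3:(5,3)->(5,2) | p4:escaped
Step 5: p0:escaped | p1:escaped | p2:escaped | p3:(5,2)->(5,1) | p4:escaped
Step 6: p0:escaped | p1:escaped | p2:escaped | p3:(5,1)->(5,0)->EXIT | p4:escaped

ESCAPED ESCAPED ESCAPED ESCAPED ESCAPED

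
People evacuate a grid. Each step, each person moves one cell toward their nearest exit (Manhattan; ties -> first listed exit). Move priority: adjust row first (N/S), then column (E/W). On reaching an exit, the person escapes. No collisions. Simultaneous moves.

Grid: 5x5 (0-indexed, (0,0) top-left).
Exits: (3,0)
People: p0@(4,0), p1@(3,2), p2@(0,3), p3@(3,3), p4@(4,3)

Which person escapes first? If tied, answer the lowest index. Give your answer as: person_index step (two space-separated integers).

Answer: 0 1

Derivation:
Step 1: p0:(4,0)->(3,0)->EXIT | p1:(3,2)->(3,1) | p2:(0,3)->(1,3) | p3:(3,3)->(3,2) | p4:(4,3)->(3,3)
Step 2: p0:escaped | p1:(3,1)->(3,0)->EXIT | p2:(1,3)->(2,3) | p3:(3,2)->(3,1) | p4:(3,3)->(3,2)
Step 3: p0:escaped | p1:escaped | p2:(2,3)->(3,3) | p3:(3,1)->(3,0)->EXIT | p4:(3,2)->(3,1)
Step 4: p0:escaped | p1:escaped | p2:(3,3)->(3,2) | p3:escaped | p4:(3,1)->(3,0)->EXIT
Step 5: p0:escaped | p1:escaped | p2:(3,2)->(3,1) | p3:escaped | p4:escaped
Step 6: p0:escaped | p1:escaped | p2:(3,1)->(3,0)->EXIT | p3:escaped | p4:escaped
Exit steps: [1, 2, 6, 3, 4]
First to escape: p0 at step 1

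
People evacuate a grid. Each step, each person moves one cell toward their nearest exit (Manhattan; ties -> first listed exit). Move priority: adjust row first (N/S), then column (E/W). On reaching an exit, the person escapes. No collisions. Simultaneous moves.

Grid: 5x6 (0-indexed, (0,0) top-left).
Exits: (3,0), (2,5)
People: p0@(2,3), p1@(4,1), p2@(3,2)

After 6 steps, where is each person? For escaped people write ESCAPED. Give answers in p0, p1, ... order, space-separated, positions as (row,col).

Step 1: p0:(2,3)->(2,4) | p1:(4,1)->(3,1) | p2:(3,2)->(3,1)
Step 2: p0:(2,4)->(2,5)->EXIT | p1:(3,1)->(3,0)->EXIT | p2:(3,1)->(3,0)->EXIT

ESCAPED ESCAPED ESCAPED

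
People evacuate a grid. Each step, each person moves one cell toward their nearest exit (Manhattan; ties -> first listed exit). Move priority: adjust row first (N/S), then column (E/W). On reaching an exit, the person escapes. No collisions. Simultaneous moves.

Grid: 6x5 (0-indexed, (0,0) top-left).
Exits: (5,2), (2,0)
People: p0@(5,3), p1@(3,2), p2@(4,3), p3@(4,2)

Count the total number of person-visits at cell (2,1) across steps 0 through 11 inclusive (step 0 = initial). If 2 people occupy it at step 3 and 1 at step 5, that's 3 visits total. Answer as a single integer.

Step 0: p0@(5,3) p1@(3,2) p2@(4,3) p3@(4,2) -> at (2,1): 0 [-], cum=0
Step 1: p0@ESC p1@(4,2) p2@(5,3) p3@ESC -> at (2,1): 0 [-], cum=0
Step 2: p0@ESC p1@ESC p2@ESC p3@ESC -> at (2,1): 0 [-], cum=0
Total visits = 0

Answer: 0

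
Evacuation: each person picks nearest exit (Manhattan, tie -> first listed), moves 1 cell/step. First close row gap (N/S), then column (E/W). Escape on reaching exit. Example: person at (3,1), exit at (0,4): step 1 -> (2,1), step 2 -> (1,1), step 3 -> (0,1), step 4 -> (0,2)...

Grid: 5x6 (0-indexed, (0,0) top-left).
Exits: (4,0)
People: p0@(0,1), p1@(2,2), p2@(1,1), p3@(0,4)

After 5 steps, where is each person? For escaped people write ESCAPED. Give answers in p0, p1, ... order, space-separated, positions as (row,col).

Step 1: p0:(0,1)->(1,1) | p1:(2,2)->(3,2) | p2:(1,1)->(2,1) | p3:(0,4)->(1,4)
Step 2: p0:(1,1)->(2,1) | p1:(3,2)->(4,2) | p2:(2,1)->(3,1) | p3:(1,4)->(2,4)
Step 3: p0:(2,1)->(3,1) | p1:(4,2)->(4,1) | p2:(3,1)->(4,1) | p3:(2,4)->(3,4)
Step 4: p0:(3,1)->(4,1) | p1:(4,1)->(4,0)->EXIT | p2:(4,1)->(4,0)->EXIT | p3:(3,4)->(4,4)
Step 5: p0:(4,1)->(4,0)->EXIT | p1:escaped | p2:escaped | p3:(4,4)->(4,3)

ESCAPED ESCAPED ESCAPED (4,3)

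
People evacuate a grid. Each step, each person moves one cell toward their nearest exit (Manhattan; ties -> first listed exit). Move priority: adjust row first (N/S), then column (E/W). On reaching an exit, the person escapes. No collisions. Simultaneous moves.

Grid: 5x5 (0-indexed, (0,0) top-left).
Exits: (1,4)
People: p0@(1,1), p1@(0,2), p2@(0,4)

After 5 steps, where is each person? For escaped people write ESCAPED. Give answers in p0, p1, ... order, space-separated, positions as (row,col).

Step 1: p0:(1,1)->(1,2) | p1:(0,2)->(1,2) | p2:(0,4)->(1,4)->EXIT
Step 2: p0:(1,2)->(1,3) | p1:(1,2)->(1,3) | p2:escaped
Step 3: p0:(1,3)->(1,4)->EXIT | p1:(1,3)->(1,4)->EXIT | p2:escaped

ESCAPED ESCAPED ESCAPED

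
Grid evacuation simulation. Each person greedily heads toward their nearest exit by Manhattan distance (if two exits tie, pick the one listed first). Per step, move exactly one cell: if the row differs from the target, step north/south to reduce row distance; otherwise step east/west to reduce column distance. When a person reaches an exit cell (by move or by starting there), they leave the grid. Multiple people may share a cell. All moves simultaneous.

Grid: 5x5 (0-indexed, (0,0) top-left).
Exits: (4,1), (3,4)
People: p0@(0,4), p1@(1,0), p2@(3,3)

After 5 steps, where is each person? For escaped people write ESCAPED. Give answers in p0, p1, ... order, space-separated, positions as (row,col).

Step 1: p0:(0,4)->(1,4) | p1:(1,0)->(2,0) | p2:(3,3)->(3,4)->EXIT
Step 2: p0:(1,4)->(2,4) | p1:(2,0)->(3,0) | p2:escaped
Step 3: p0:(2,4)->(3,4)->EXIT | p1:(3,0)->(4,0) | p2:escaped
Step 4: p0:escaped | p1:(4,0)->(4,1)->EXIT | p2:escaped

ESCAPED ESCAPED ESCAPED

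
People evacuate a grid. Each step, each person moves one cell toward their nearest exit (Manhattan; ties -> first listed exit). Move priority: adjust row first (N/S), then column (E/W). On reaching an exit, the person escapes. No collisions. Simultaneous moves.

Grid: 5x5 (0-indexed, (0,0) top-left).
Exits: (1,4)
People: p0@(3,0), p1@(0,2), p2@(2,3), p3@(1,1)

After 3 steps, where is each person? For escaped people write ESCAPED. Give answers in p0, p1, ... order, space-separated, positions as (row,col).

Step 1: p0:(3,0)->(2,0) | p1:(0,2)->(1,2) | p2:(2,3)->(1,3) | p3:(1,1)->(1,2)
Step 2: p0:(2,0)->(1,0) | p1:(1,2)->(1,3) | p2:(1,3)->(1,4)->EXIT | p3:(1,2)->(1,3)
Step 3: p0:(1,0)->(1,1) | p1:(1,3)->(1,4)->EXIT | p2:escaped | p3:(1,3)->(1,4)->EXIT

(1,1) ESCAPED ESCAPED ESCAPED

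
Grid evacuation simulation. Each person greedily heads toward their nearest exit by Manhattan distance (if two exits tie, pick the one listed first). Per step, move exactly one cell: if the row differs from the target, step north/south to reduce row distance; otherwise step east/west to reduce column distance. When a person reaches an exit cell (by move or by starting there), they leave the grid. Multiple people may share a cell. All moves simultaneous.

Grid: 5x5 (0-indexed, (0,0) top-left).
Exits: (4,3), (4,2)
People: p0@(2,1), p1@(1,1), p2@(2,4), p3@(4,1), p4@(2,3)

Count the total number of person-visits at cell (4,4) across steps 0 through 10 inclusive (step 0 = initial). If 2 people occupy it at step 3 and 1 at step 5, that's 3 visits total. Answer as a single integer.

Answer: 1

Derivation:
Step 0: p0@(2,1) p1@(1,1) p2@(2,4) p3@(4,1) p4@(2,3) -> at (4,4): 0 [-], cum=0
Step 1: p0@(3,1) p1@(2,1) p2@(3,4) p3@ESC p4@(3,3) -> at (4,4): 0 [-], cum=0
Step 2: p0@(4,1) p1@(3,1) p2@(4,4) p3@ESC p4@ESC -> at (4,4): 1 [p2], cum=1
Step 3: p0@ESC p1@(4,1) p2@ESC p3@ESC p4@ESC -> at (4,4): 0 [-], cum=1
Step 4: p0@ESC p1@ESC p2@ESC p3@ESC p4@ESC -> at (4,4): 0 [-], cum=1
Total visits = 1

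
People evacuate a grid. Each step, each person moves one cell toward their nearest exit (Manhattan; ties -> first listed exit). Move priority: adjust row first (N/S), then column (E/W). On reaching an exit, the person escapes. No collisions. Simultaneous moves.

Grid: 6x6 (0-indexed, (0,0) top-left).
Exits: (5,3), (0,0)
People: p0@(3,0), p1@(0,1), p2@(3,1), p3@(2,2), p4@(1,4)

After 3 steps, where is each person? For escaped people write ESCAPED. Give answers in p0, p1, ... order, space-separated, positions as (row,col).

Step 1: p0:(3,0)->(2,0) | p1:(0,1)->(0,0)->EXIT | p2:(3,1)->(4,1) | p3:(2,2)->(3,2) | p4:(1,4)->(2,4)
Step 2: p0:(2,0)->(1,0) | p1:escaped | p2:(4,1)->(5,1) | p3:(3,2)->(4,2) | p4:(2,4)->(3,4)
Step 3: p0:(1,0)->(0,0)->EXIT | p1:escaped | p2:(5,1)->(5,2) | p3:(4,2)->(5,2) | p4:(3,4)->(4,4)

ESCAPED ESCAPED (5,2) (5,2) (4,4)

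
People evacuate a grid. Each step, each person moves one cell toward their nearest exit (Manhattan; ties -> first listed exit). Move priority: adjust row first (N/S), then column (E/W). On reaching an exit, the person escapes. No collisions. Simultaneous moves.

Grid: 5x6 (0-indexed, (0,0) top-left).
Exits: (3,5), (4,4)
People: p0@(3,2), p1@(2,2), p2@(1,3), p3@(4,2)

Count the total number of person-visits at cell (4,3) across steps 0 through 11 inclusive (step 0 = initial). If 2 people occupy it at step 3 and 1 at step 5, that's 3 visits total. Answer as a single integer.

Answer: 1

Derivation:
Step 0: p0@(3,2) p1@(2,2) p2@(1,3) p3@(4,2) -> at (4,3): 0 [-], cum=0
Step 1: p0@(3,3) p1@(3,2) p2@(2,3) p3@(4,3) -> at (4,3): 1 [p3], cum=1
Step 2: p0@(3,4) p1@(3,3) p2@(3,3) p3@ESC -> at (4,3): 0 [-], cum=1
Step 3: p0@ESC p1@(3,4) p2@(3,4) p3@ESC -> at (4,3): 0 [-], cum=1
Step 4: p0@ESC p1@ESC p2@ESC p3@ESC -> at (4,3): 0 [-], cum=1
Total visits = 1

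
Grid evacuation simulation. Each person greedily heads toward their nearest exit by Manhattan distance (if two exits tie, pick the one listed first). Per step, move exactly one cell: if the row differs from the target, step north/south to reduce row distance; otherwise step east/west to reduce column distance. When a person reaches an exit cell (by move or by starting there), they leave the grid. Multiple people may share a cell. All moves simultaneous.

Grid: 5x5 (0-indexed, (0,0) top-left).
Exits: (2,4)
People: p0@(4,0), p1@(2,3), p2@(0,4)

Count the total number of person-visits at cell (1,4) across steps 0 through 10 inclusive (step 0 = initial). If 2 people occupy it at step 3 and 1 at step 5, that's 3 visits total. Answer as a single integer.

Step 0: p0@(4,0) p1@(2,3) p2@(0,4) -> at (1,4): 0 [-], cum=0
Step 1: p0@(3,0) p1@ESC p2@(1,4) -> at (1,4): 1 [p2], cum=1
Step 2: p0@(2,0) p1@ESC p2@ESC -> at (1,4): 0 [-], cum=1
Step 3: p0@(2,1) p1@ESC p2@ESC -> at (1,4): 0 [-], cum=1
Step 4: p0@(2,2) p1@ESC p2@ESC -> at (1,4): 0 [-], cum=1
Step 5: p0@(2,3) p1@ESC p2@ESC -> at (1,4): 0 [-], cum=1
Step 6: p0@ESC p1@ESC p2@ESC -> at (1,4): 0 [-], cum=1
Total visits = 1

Answer: 1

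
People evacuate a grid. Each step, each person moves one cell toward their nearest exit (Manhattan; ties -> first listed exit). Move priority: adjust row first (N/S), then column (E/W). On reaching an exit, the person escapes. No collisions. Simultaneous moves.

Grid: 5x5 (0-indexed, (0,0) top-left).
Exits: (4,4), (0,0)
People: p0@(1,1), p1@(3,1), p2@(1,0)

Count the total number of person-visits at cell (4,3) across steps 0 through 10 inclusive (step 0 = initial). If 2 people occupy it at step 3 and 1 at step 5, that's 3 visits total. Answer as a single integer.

Answer: 1

Derivation:
Step 0: p0@(1,1) p1@(3,1) p2@(1,0) -> at (4,3): 0 [-], cum=0
Step 1: p0@(0,1) p1@(4,1) p2@ESC -> at (4,3): 0 [-], cum=0
Step 2: p0@ESC p1@(4,2) p2@ESC -> at (4,3): 0 [-], cum=0
Step 3: p0@ESC p1@(4,3) p2@ESC -> at (4,3): 1 [p1], cum=1
Step 4: p0@ESC p1@ESC p2@ESC -> at (4,3): 0 [-], cum=1
Total visits = 1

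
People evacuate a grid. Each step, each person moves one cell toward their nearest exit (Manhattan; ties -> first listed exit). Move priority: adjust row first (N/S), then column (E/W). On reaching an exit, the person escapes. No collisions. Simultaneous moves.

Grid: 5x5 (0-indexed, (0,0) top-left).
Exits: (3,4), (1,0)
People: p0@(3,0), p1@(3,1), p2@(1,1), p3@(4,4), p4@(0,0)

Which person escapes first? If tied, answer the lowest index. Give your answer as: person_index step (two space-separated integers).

Step 1: p0:(3,0)->(2,0) | p1:(3,1)->(3,2) | p2:(1,1)->(1,0)->EXIT | p3:(4,4)->(3,4)->EXIT | p4:(0,0)->(1,0)->EXIT
Step 2: p0:(2,0)->(1,0)->EXIT | p1:(3,2)->(3,3) | p2:escaped | p3:escaped | p4:escaped
Step 3: p0:escaped | p1:(3,3)->(3,4)->EXIT | p2:escaped | p3:escaped | p4:escaped
Exit steps: [2, 3, 1, 1, 1]
First to escape: p2 at step 1

Answer: 2 1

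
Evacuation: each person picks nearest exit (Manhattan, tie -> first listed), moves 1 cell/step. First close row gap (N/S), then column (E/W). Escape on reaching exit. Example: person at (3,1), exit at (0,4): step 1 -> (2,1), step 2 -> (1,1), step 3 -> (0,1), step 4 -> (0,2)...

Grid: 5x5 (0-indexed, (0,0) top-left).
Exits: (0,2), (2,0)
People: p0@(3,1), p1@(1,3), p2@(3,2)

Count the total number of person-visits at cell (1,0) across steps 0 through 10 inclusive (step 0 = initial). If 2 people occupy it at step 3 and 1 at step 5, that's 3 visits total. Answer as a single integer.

Step 0: p0@(3,1) p1@(1,3) p2@(3,2) -> at (1,0): 0 [-], cum=0
Step 1: p0@(2,1) p1@(0,3) p2@(2,2) -> at (1,0): 0 [-], cum=0
Step 2: p0@ESC p1@ESC p2@(1,2) -> at (1,0): 0 [-], cum=0
Step 3: p0@ESC p1@ESC p2@ESC -> at (1,0): 0 [-], cum=0
Total visits = 0

Answer: 0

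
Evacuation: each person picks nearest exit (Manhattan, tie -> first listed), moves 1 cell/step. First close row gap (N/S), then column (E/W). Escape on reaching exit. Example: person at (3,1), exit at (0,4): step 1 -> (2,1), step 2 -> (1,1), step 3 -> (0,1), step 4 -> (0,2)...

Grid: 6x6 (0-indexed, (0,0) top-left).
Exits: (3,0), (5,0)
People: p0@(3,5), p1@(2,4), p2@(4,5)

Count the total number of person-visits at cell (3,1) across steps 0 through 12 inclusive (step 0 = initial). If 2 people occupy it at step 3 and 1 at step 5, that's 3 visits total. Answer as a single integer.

Step 0: p0@(3,5) p1@(2,4) p2@(4,5) -> at (3,1): 0 [-], cum=0
Step 1: p0@(3,4) p1@(3,4) p2@(3,5) -> at (3,1): 0 [-], cum=0
Step 2: p0@(3,3) p1@(3,3) p2@(3,4) -> at (3,1): 0 [-], cum=0
Step 3: p0@(3,2) p1@(3,2) p2@(3,3) -> at (3,1): 0 [-], cum=0
Step 4: p0@(3,1) p1@(3,1) p2@(3,2) -> at (3,1): 2 [p0,p1], cum=2
Step 5: p0@ESC p1@ESC p2@(3,1) -> at (3,1): 1 [p2], cum=3
Step 6: p0@ESC p1@ESC p2@ESC -> at (3,1): 0 [-], cum=3
Total visits = 3

Answer: 3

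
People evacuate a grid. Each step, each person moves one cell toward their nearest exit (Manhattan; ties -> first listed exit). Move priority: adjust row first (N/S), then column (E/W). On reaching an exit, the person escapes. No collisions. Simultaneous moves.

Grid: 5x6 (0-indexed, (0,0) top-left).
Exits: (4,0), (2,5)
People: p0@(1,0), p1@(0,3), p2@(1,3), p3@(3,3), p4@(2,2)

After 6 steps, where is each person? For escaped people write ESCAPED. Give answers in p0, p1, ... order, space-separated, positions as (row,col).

Step 1: p0:(1,0)->(2,0) | p1:(0,3)->(1,3) | p2:(1,3)->(2,3) | p3:(3,3)->(2,3) | p4:(2,2)->(2,3)
Step 2: p0:(2,0)->(3,0) | p1:(1,3)->(2,3) | p2:(2,3)->(2,4) | p3:(2,3)->(2,4) | p4:(2,3)->(2,4)
Step 3: p0:(3,0)->(4,0)->EXIT | p1:(2,3)->(2,4) | p2:(2,4)->(2,5)->EXIT | p3:(2,4)->(2,5)->EXIT | p4:(2,4)->(2,5)->EXIT
Step 4: p0:escaped | p1:(2,4)->(2,5)->EXIT | p2:escaped | p3:escaped | p4:escaped

ESCAPED ESCAPED ESCAPED ESCAPED ESCAPED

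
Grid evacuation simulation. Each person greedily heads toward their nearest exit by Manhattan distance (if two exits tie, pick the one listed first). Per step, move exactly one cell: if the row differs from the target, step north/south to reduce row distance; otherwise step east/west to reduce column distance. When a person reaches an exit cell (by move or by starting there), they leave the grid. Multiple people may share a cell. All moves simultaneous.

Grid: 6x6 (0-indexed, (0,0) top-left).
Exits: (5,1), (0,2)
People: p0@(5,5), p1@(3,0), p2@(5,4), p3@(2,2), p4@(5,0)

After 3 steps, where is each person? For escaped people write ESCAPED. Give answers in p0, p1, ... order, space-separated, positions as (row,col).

Step 1: p0:(5,5)->(5,4) | p1:(3,0)->(4,0) | p2:(5,4)->(5,3) | p3:(2,2)->(1,2) | p4:(5,0)->(5,1)->EXIT
Step 2: p0:(5,4)->(5,3) | p1:(4,0)->(5,0) | p2:(5,3)->(5,2) | p3:(1,2)->(0,2)->EXIT | p4:escaped
Step 3: p0:(5,3)->(5,2) | p1:(5,0)->(5,1)->EXIT | p2:(5,2)->(5,1)->EXIT | p3:escaped | p4:escaped

(5,2) ESCAPED ESCAPED ESCAPED ESCAPED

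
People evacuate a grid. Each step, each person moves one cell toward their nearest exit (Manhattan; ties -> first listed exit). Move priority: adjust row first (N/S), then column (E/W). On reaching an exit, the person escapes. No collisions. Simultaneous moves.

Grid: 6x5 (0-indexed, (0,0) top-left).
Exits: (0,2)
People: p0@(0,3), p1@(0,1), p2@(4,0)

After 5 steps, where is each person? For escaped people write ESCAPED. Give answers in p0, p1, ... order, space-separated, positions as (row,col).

Step 1: p0:(0,3)->(0,2)->EXIT | p1:(0,1)->(0,2)->EXIT | p2:(4,0)->(3,0)
Step 2: p0:escaped | p1:escaped | p2:(3,0)->(2,0)
Step 3: p0:escaped | p1:escaped | p2:(2,0)->(1,0)
Step 4: p0:escaped | p1:escaped | p2:(1,0)->(0,0)
Step 5: p0:escaped | p1:escaped | p2:(0,0)->(0,1)

ESCAPED ESCAPED (0,1)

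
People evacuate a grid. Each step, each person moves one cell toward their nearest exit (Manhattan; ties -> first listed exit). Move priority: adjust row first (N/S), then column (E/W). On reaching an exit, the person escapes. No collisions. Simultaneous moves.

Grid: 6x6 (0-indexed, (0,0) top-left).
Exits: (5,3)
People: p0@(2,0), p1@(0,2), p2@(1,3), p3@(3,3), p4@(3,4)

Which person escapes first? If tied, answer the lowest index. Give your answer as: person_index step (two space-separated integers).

Step 1: p0:(2,0)->(3,0) | p1:(0,2)->(1,2) | p2:(1,3)->(2,3) | p3:(3,3)->(4,3) | p4:(3,4)->(4,4)
Step 2: p0:(3,0)->(4,0) | p1:(1,2)->(2,2) | p2:(2,3)->(3,3) | p3:(4,3)->(5,3)->EXIT | p4:(4,4)->(5,4)
Step 3: p0:(4,0)->(5,0) | p1:(2,2)->(3,2) | p2:(3,3)->(4,3) | p3:escaped | p4:(5,4)->(5,3)->EXIT
Step 4: p0:(5,0)->(5,1) | p1:(3,2)->(4,2) | p2:(4,3)->(5,3)->EXIT | p3:escaped | p4:escaped
Step 5: p0:(5,1)->(5,2) | p1:(4,2)->(5,2) | p2:escaped | p3:escaped | p4:escaped
Step 6: p0:(5,2)->(5,3)->EXIT | p1:(5,2)->(5,3)->EXIT | p2:escaped | p3:escaped | p4:escaped
Exit steps: [6, 6, 4, 2, 3]
First to escape: p3 at step 2

Answer: 3 2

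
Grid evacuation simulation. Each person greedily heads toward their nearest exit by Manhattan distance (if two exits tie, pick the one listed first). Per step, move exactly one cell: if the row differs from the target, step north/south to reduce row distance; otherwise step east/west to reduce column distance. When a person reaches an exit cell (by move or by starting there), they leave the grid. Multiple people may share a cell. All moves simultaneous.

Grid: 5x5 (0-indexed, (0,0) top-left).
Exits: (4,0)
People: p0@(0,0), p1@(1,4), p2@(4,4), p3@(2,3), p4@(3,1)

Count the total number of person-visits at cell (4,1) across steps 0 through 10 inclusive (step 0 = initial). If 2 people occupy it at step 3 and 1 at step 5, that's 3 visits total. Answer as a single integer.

Step 0: p0@(0,0) p1@(1,4) p2@(4,4) p3@(2,3) p4@(3,1) -> at (4,1): 0 [-], cum=0
Step 1: p0@(1,0) p1@(2,4) p2@(4,3) p3@(3,3) p4@(4,1) -> at (4,1): 1 [p4], cum=1
Step 2: p0@(2,0) p1@(3,4) p2@(4,2) p3@(4,3) p4@ESC -> at (4,1): 0 [-], cum=1
Step 3: p0@(3,0) p1@(4,4) p2@(4,1) p3@(4,2) p4@ESC -> at (4,1): 1 [p2], cum=2
Step 4: p0@ESC p1@(4,3) p2@ESC p3@(4,1) p4@ESC -> at (4,1): 1 [p3], cum=3
Step 5: p0@ESC p1@(4,2) p2@ESC p3@ESC p4@ESC -> at (4,1): 0 [-], cum=3
Step 6: p0@ESC p1@(4,1) p2@ESC p3@ESC p4@ESC -> at (4,1): 1 [p1], cum=4
Step 7: p0@ESC p1@ESC p2@ESC p3@ESC p4@ESC -> at (4,1): 0 [-], cum=4
Total visits = 4

Answer: 4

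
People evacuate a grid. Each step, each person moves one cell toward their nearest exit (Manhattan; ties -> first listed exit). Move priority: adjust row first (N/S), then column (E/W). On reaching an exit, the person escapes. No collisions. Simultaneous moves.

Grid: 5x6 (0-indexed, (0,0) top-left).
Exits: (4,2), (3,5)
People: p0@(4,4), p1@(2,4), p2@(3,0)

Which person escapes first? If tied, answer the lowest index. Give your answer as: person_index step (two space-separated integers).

Answer: 0 2

Derivation:
Step 1: p0:(4,4)->(4,3) | p1:(2,4)->(3,4) | p2:(3,0)->(4,0)
Step 2: p0:(4,3)->(4,2)->EXIT | p1:(3,4)->(3,5)->EXIT | p2:(4,0)->(4,1)
Step 3: p0:escaped | p1:escaped | p2:(4,1)->(4,2)->EXIT
Exit steps: [2, 2, 3]
First to escape: p0 at step 2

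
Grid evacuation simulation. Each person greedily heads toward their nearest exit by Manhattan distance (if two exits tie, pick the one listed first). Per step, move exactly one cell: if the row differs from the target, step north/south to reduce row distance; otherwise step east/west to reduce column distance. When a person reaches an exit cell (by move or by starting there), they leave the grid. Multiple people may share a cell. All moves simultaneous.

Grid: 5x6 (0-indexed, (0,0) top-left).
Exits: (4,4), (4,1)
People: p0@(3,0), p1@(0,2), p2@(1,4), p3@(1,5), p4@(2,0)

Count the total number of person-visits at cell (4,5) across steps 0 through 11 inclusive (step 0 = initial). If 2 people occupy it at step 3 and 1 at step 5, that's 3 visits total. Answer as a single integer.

Step 0: p0@(3,0) p1@(0,2) p2@(1,4) p3@(1,5) p4@(2,0) -> at (4,5): 0 [-], cum=0
Step 1: p0@(4,0) p1@(1,2) p2@(2,4) p3@(2,5) p4@(3,0) -> at (4,5): 0 [-], cum=0
Step 2: p0@ESC p1@(2,2) p2@(3,4) p3@(3,5) p4@(4,0) -> at (4,5): 0 [-], cum=0
Step 3: p0@ESC p1@(3,2) p2@ESC p3@(4,5) p4@ESC -> at (4,5): 1 [p3], cum=1
Step 4: p0@ESC p1@(4,2) p2@ESC p3@ESC p4@ESC -> at (4,5): 0 [-], cum=1
Step 5: p0@ESC p1@ESC p2@ESC p3@ESC p4@ESC -> at (4,5): 0 [-], cum=1
Total visits = 1

Answer: 1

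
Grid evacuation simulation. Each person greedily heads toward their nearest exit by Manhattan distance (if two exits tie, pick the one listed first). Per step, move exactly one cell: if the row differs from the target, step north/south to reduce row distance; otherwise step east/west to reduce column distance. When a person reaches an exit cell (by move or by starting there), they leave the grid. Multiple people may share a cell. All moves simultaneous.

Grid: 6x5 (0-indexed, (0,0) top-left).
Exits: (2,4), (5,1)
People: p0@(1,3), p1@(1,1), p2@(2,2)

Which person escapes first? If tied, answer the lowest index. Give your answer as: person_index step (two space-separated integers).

Answer: 0 2

Derivation:
Step 1: p0:(1,3)->(2,3) | p1:(1,1)->(2,1) | p2:(2,2)->(2,3)
Step 2: p0:(2,3)->(2,4)->EXIT | p1:(2,1)->(2,2) | p2:(2,3)->(2,4)->EXIT
Step 3: p0:escaped | p1:(2,2)->(2,3) | p2:escaped
Step 4: p0:escaped | p1:(2,3)->(2,4)->EXIT | p2:escaped
Exit steps: [2, 4, 2]
First to escape: p0 at step 2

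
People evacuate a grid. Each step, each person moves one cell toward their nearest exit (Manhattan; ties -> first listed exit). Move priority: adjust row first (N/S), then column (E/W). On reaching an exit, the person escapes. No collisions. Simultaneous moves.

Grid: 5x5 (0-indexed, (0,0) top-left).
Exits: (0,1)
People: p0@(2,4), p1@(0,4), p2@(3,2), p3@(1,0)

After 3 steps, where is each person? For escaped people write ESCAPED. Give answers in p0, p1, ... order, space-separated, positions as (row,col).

Step 1: p0:(2,4)->(1,4) | p1:(0,4)->(0,3) | p2:(3,2)->(2,2) | p3:(1,0)->(0,0)
Step 2: p0:(1,4)->(0,4) | p1:(0,3)->(0,2) | p2:(2,2)->(1,2) | p3:(0,0)->(0,1)->EXIT
Step 3: p0:(0,4)->(0,3) | p1:(0,2)->(0,1)->EXIT | p2:(1,2)->(0,2) | p3:escaped

(0,3) ESCAPED (0,2) ESCAPED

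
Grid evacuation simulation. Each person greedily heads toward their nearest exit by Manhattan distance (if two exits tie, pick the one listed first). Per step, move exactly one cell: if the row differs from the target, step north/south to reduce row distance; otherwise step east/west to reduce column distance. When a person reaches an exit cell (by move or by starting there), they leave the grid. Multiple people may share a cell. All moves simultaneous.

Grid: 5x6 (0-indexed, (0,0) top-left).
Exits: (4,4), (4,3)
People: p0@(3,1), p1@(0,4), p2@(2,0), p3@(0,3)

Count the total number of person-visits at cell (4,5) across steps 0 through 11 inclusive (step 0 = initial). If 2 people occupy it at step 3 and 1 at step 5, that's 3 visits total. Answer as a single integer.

Answer: 0

Derivation:
Step 0: p0@(3,1) p1@(0,4) p2@(2,0) p3@(0,3) -> at (4,5): 0 [-], cum=0
Step 1: p0@(4,1) p1@(1,4) p2@(3,0) p3@(1,3) -> at (4,5): 0 [-], cum=0
Step 2: p0@(4,2) p1@(2,4) p2@(4,0) p3@(2,3) -> at (4,5): 0 [-], cum=0
Step 3: p0@ESC p1@(3,4) p2@(4,1) p3@(3,3) -> at (4,5): 0 [-], cum=0
Step 4: p0@ESC p1@ESC p2@(4,2) p3@ESC -> at (4,5): 0 [-], cum=0
Step 5: p0@ESC p1@ESC p2@ESC p3@ESC -> at (4,5): 0 [-], cum=0
Total visits = 0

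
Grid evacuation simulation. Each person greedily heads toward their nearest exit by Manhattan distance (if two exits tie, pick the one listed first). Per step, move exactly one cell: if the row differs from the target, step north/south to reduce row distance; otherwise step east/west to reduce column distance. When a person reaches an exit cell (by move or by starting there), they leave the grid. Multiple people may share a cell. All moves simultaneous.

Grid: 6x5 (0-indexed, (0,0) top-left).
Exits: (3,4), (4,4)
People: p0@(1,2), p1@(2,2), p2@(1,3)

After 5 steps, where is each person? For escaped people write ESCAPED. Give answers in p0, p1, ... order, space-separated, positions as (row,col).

Step 1: p0:(1,2)->(2,2) | p1:(2,2)->(3,2) | p2:(1,3)->(2,3)
Step 2: p0:(2,2)->(3,2) | p1:(3,2)->(3,3) | p2:(2,3)->(3,3)
Step 3: p0:(3,2)->(3,3) | p1:(3,3)->(3,4)->EXIT | p2:(3,3)->(3,4)->EXIT
Step 4: p0:(3,3)->(3,4)->EXIT | p1:escaped | p2:escaped

ESCAPED ESCAPED ESCAPED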